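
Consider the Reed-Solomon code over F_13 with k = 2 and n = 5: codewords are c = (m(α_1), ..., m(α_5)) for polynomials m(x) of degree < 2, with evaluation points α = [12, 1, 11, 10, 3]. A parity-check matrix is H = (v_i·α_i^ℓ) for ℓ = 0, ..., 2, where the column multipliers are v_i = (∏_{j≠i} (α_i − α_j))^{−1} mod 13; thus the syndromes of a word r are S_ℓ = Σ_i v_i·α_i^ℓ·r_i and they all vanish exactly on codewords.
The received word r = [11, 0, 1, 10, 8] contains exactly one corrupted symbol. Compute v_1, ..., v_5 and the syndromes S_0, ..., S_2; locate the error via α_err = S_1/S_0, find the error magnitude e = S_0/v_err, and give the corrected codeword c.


S = (2, 11, 2), error at position 1, error magnitude e = 6, c = [5, 0, 1, 10, 8].

Step 1: column multipliers v_i = (∏_{j≠i}(α_i − α_j))^{−1} mod 13.
  i = 1 (α = 12): (12−1)(12−11)(12−10)(12−3) = 11·1·2·9 = 198 ≡ 3, so v_1 = 3^{−1} = 9 (mod 13).
  i = 2 (α = 1): (1−12)(1−11)(1−10)(1−3) = (−11)·(−10)·(−9)·(−2) = 1980 ≡ 4, so v_2 = 4^{−1} = 10 (mod 13).
  i = 3 (α = 11): (11−12)(11−1)(11−10)(11−3) = (−1)·10·1·8 = −80 ≡ 11, so v_3 = 11^{−1} = 6 (mod 13).
  i = 4 (α = 10): (10−12)(10−1)(10−11)(10−3) = (−2)·9·(−1)·7 = 126 ≡ 9, so v_4 = 9^{−1} = 3 (mod 13).
  i = 5 (α = 3): (3−12)(3−1)(3−11)(3−10) = (−9)·2·(−8)·(−7) = −1008 ≡ 6, so v_5 = 6^{−1} = 11 (mod 13).
  v = [9, 10, 6, 3, 11].
Step 2: syndromes of r = [11, 0, 1, 10, 8] (all sums mod 13).
  S_0 = Σ v_i r_i = 9·11 + 10·0 + 6·1 + 3·10 + 11·8 = 223 ≡ 2.
  S_1 = Σ v_i α_i r_i = 9·12·11 + 10·1·0 + 6·11·1 + 3·10·10 + 11·3·8 = 1818 ≡ 11.
  α_i^2 mod 13 = [1, 1, 4, 9, 9].
  S_2 = Σ v_i α_i^2 r_i = 9·1·11 + 10·1·0 + 6·4·1 + 3·9·10 + 11·9·8 = 1185 ≡ 2.
  S = (2, 11, 2) ≠ 0, so r is not a codeword (an error is present).
Step 3: locate the error. For a single error e at position i, S_ℓ = v_i·e·α_i^ℓ, so α_err = S_1/S_0.
  S_0^{−1} = 2^{−1} = 7 (mod 13), so α_err = 11·7 = 77 ≡ 12 = α_1. Error position i = 1.
  Consistency check: S_2/S_1 = 2·6 = 12 ≡ 12 = α_err ✓ (single-error assumption holds).
Step 4: error magnitude e = S_0/v_1 = S_0·∏_{j≠1}(α_1 − α_j) = 2·3 = 6 ≡ 6 (mod 13).
Step 5: correct position 1: c_1 = r_1 − e = 11 − 6 ≡ 5 (mod 13). Hence c = [5, 0, 1, 10, 8].
  Check: interpolating c through the α_i gives m(x) = 9 + 4·x (degree < 2) with m(α_i) = c_i for every i, so c is indeed a codeword.


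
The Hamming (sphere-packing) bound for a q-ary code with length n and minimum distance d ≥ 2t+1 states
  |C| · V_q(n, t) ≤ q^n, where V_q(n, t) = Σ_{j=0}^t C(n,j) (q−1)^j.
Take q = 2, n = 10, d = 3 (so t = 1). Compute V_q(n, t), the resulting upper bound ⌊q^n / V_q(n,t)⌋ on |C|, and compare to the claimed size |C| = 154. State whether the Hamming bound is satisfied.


V_q(n, t) = 11, q^n = 1024, Hamming bound = 93, |C| = 154 > bound (violated).

Step 1: Compute V_q(n, t) = Σ_{j=0}^1 C(n, j) (q−1)^j.
  j = 0: C(10,0)·(1)^0 = 1·1 = 1.
  j = 1: C(10,1)·(1)^1 = 10·1 = 10.
  V_q(n, t) = 1 + 10 = 11.
Step 2: q^n = 2^10 = 1024.
Step 3: Hamming bound ⌊q^n / V_q(n,t)⌋ = ⌊1024/11⌋ = 93.
Step 4: Compare |C| = 154 to 93: violated.
The claimed |C| lies above the Hamming bound, so no 2-ary code of length 10 with d ≥ 3 can have 154 codewords.


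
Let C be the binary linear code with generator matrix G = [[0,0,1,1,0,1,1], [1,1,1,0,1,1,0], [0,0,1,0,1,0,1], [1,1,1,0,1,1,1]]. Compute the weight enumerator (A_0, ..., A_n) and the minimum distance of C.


Weight distribution: A_0 = 1, A_1 = 1, A_2 = 1, A_3 = 4, A_4 = 5, A_5 = 3, A_6 = 1. Minimum distance d = 1.

Enumerate all 2^4 = 16 messages m ∈ F_2^4.
For each, compute codeword c = mG in F_2^7, then tally its weight.
  m = 0000 → c = 0000000, weight = 0.
  m = 1000 → c = 0011011, weight = 4.
  m = 0100 → c = 1110110, weight = 5.
  m = 1100 → c = 1101101, weight = 5.
  m = 0010 → c = 0010101, weight = 3.
  m = 1010 → c = 0001110, weight = 3.
  m = 0110 → c = 1100011, weight = 4.
  m = 1110 → c = 1111000, weight = 4.
  m = 0001 → c = 1110111, weight = 6.
  m = 1001 → c = 1101100, weight = 4.
  m = 0101 → c = 0000001, weight = 1.
  m = 1101 → c = 0011010, weight = 3.
  m = 0011 → c = 1100010, weight = 3.
  m = 1011 → c = 1111001, weight = 5.
  m = 0111 → c = 0010100, weight = 2.
  m = 1111 → c = 0001111, weight = 4.
Tally weights:
  weight 0: 1 codewords.
  weight 1: 1 codewords.
  weight 2: 1 codewords.
  weight 3: 4 codewords.
  weight 4: 5 codewords.
  weight 5: 3 codewords.
  weight 6: 1 codewords.
Minimum distance d = smallest w > 0 with A_w > 0 = 1.
Sanity: Σ A_w = 16 = 2^4 = 16 ✓.


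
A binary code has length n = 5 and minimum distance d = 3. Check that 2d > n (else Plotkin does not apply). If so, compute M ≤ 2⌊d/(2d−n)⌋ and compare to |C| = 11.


Plotkin bound M ≤ 6; given |C| = 11 > bound (violated).

Check applicability: 2d = 6, n = 5.
2d − n = 1 > 0, so Plotkin applies.
Compute d/(2d−n) = 3/1 ≈ 3.0000.
⌊d/(2d−n)⌋ = 3.
Plotkin bound: M ≤ 2·3 = 6.
Given |C| = 11, check: VIOLATED.
This |C| is above the Plotkin bound, so no binary code with n = 5, d = 3 and 11 codewords exists.


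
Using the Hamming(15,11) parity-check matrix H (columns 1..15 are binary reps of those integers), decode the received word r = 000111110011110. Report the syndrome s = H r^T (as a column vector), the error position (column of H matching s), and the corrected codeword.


s = (1, 1, 0, 0)^T, error position = 12, corrected codeword c = 000111110010110

Compute s = H r^T mod 2 one row at a time:
  s_1 = 1 + 0 + 0 + 1 + 1 + 1 + 1 + 0 = 5 ≡ 1 (mod 2).
  s_2 = 1 + 1 + 1 + 1 + 1 + 1 + 1 + 0 = 7 ≡ 1 (mod 2).
  s_3 = 0 + 0 + 1 + 1 + 0 + 1 + 1 + 0 = 4 ≡ 0 (mod 2).
  s_4 = 0 + 0 + 1 + 1 + 0 + 1 + 1 + 0 = 4 ≡ 0 (mod 2).
s = (1, 1, 0, 0)^T — this equals column 12 of H (binary 1100), so error is at position 12.
Correct: flip bit 12 of r = 000111110011110 to get c = 000111110010110.


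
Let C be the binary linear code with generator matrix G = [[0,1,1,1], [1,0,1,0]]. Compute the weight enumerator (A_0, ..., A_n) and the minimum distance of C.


Weight distribution: A_0 = 1, A_2 = 1, A_3 = 2. Minimum distance d = 2.

Enumerate all 2^2 = 4 messages m ∈ F_2^2.
For each, compute codeword c = mG in F_2^4, then tally its weight.
  m = 00 → c = 0000, weight = 0.
  m = 10 → c = 0111, weight = 3.
  m = 01 → c = 1010, weight = 2.
  m = 11 → c = 1101, weight = 3.
Tally weights:
  weight 0: 1 codewords.
  weight 2: 1 codewords.
  weight 3: 2 codewords.
Minimum distance d = smallest w > 0 with A_w > 0 = 2.
Sanity: Σ A_w = 4 = 2^2 = 4 ✓.


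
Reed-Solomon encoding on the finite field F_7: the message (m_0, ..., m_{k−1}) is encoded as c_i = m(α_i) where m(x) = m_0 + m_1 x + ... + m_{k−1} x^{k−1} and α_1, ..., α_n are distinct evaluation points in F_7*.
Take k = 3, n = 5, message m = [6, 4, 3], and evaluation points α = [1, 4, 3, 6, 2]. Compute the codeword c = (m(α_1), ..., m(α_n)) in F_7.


c = [6, 0, 3, 5, 5]

Message polynomial: m(x) = 6 + 4·x + 3·x^2 (mod 7).
For each evaluation point α_i, compute m(α_i) mod 7:
  α_1 = 1: Horner steps 3 → 0 → 6, so m(1) = 6.
  α_2 = 4: Horner steps 3 → 2 → 0, so m(4) = 0.
  α_3 = 3: Horner steps 3 → 6 → 3, so m(3) = 3.
  α_4 = 6: Horner steps 3 → 1 → 5, so m(6) = 5.
  α_5 = 2: Horner steps 3 → 3 → 5, so m(2) = 5.
Codeword c = [6, 0, 3, 5, 5] ∈ F_7^5.


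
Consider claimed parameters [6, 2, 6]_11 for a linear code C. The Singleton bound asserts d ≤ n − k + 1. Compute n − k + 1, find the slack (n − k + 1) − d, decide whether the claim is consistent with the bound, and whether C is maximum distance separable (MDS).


Singleton RHS = n − k + 1 = 5, slack = -1, bound violated (no such code; not MDS).

Singleton bound: d ≤ n − k + 1.
Here n = 6, k = 2, so n − k + 1 = 5.
Given d = 6, check d ≤ 5: NO.
Slack = (n − k + 1) − d = -1.
The slack is negative: d = 6 exceeds n − k + 1 = 5 by 1, so the Singleton bound is violated and no linear [6, 2, 6]_11 code can exist. In particular it is not MDS (MDS requires d = n − k + 1 exactly).
Description: the claimed parameters are [6, 2, 6]_11; such a code would be impossible (violates the Singleton bound).


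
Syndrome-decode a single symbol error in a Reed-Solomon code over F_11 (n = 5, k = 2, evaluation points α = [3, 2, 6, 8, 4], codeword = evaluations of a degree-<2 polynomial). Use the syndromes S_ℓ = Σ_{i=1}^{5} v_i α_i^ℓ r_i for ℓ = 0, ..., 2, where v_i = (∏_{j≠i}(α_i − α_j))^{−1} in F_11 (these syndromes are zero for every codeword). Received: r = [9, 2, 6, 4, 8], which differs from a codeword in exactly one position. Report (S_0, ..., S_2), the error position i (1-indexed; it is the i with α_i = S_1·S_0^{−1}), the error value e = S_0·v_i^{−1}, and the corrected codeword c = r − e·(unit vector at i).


S = (9, 7, 3), error at position 2, error magnitude e = 3, c = [9, 10, 6, 4, 8].

Step 1: column multipliers v_i = (∏_{j≠i}(α_i − α_j))^{−1} mod 11.
  i = 1 (α = 3): (3−2)(3−6)(3−8)(3−4) = 1·(−3)·(−5)·(−1) = −15 ≡ 7, so v_1 = 7^{−1} = 8 (mod 11).
  i = 2 (α = 2): (2−3)(2−6)(2−8)(2−4) = (−1)·(−4)·(−6)·(−2) = 48 ≡ 4, so v_2 = 4^{−1} = 3 (mod 11).
  i = 3 (α = 6): (6−3)(6−2)(6−8)(6−4) = 3·4·(−2)·2 = −48 ≡ 7, so v_3 = 7^{−1} = 8 (mod 11).
  i = 4 (α = 8): (8−3)(8−2)(8−6)(8−4) = 5·6·2·4 = 240 ≡ 9, so v_4 = 9^{−1} = 5 (mod 11).
  i = 5 (α = 4): (4−3)(4−2)(4−6)(4−8) = 1·2·(−2)·(−4) = 16 ≡ 5, so v_5 = 5^{−1} = 9 (mod 11).
  v = [8, 3, 8, 5, 9].
Step 2: syndromes of r = [9, 2, 6, 4, 8] (all sums mod 11).
  S_0 = Σ v_i r_i = 8·9 + 3·2 + 8·6 + 5·4 + 9·8 = 218 ≡ 9.
  S_1 = Σ v_i α_i r_i = 8·3·9 + 3·2·2 + 8·6·6 + 5·8·4 + 9·4·8 = 964 ≡ 7.
  α_i^2 mod 11 = [9, 4, 3, 9, 5].
  S_2 = Σ v_i α_i^2 r_i = 8·9·9 + 3·4·2 + 8·3·6 + 5·9·4 + 9·5·8 = 1356 ≡ 3.
  S = (9, 7, 3) ≠ 0, so r is not a codeword (an error is present).
Step 3: locate the error. For a single error e at position i, S_ℓ = v_i·e·α_i^ℓ, so α_err = S_1/S_0.
  S_0^{−1} = 9^{−1} = 5 (mod 11), so α_err = 7·5 = 35 ≡ 2 = α_2. Error position i = 2.
  Consistency check: S_2/S_1 = 3·8 = 24 ≡ 2 = α_err ✓ (single-error assumption holds).
Step 4: error magnitude e = S_0/v_2 = S_0·∏_{j≠2}(α_2 − α_j) = 9·4 = 36 ≡ 3 (mod 11).
Step 5: correct position 2: c_2 = r_2 − e = 2 − 3 ≡ 10 (mod 11). Hence c = [9, 10, 6, 4, 8].
  Check: interpolating c through the α_i gives m(x) = 1 + 10·x (degree < 2) with m(α_i) = c_i for every i, so c is indeed a codeword.


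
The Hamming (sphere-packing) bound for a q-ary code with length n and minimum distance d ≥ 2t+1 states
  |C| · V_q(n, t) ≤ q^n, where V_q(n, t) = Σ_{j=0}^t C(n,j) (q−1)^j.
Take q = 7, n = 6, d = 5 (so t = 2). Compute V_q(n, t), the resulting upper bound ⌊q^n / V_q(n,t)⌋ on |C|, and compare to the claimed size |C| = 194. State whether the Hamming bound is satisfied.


V_q(n, t) = 577, q^n = 117649, Hamming bound = 203, |C| = 194 ≤ bound (satisfied).

Step 1: Compute V_q(n, t) = Σ_{j=0}^2 C(n, j) (q−1)^j.
  j = 0: C(6,0)·(6)^0 = 1·1 = 1.
  j = 1: C(6,1)·(6)^1 = 6·6 = 36.
  j = 2: C(6,2)·(6)^2 = 15·36 = 540.
  V_q(n, t) = 1 + 36 + 540 = 577.
Step 2: q^n = 7^6 = 117649.
Step 3: Hamming bound ⌊q^n / V_q(n,t)⌋ = ⌊117649/577⌋ = 203.
Step 4: Compare |C| = 194 to 203: satisfied.
The claimed |C| lies below the Hamming bound.


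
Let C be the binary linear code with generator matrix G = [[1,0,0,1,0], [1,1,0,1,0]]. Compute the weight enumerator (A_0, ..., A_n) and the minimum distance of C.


Weight distribution: A_0 = 1, A_1 = 1, A_2 = 1, A_3 = 1. Minimum distance d = 1.

Enumerate all 2^2 = 4 messages m ∈ F_2^2.
For each, compute codeword c = mG in F_2^5, then tally its weight.
  m = 00 → c = 00000, weight = 0.
  m = 10 → c = 10010, weight = 2.
  m = 01 → c = 11010, weight = 3.
  m = 11 → c = 01000, weight = 1.
Tally weights:
  weight 0: 1 codewords.
  weight 1: 1 codewords.
  weight 2: 1 codewords.
  weight 3: 1 codewords.
Minimum distance d = smallest w > 0 with A_w > 0 = 1.
Sanity: Σ A_w = 4 = 2^2 = 4 ✓.


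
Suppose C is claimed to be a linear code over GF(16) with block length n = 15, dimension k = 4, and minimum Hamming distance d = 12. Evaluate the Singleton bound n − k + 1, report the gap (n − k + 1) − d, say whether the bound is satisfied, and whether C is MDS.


Singleton RHS = n − k + 1 = 12, slack = 0, bound satisfied, MDS.

Singleton bound: d ≤ n − k + 1.
Here n = 15, k = 4, so n − k + 1 = 12.
Given d = 12, check d ≤ 12: YES.
Slack = (n − k + 1) − d = 0.
The code is MDS (slack = 0).
Description: the claimed parameters are [15, 4, 12]_16; such a code would be MDS (meets Singleton bound).


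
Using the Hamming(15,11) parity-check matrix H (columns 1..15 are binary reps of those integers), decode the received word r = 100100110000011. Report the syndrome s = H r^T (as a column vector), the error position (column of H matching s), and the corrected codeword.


s = (1, 0, 1, 1)^T, error position = 11, corrected codeword c = 100100110010011

Compute s = H r^T mod 2 one row at a time:
  s_1 = 1 + 0 + 0 + 0 + 0 + 0 + 1 + 1 = 3 ≡ 1 (mod 2).
  s_2 = 1 + 0 + 0 + 1 + 0 + 0 + 1 + 1 = 4 ≡ 0 (mod 2).
  s_3 = 0 + 0 + 0 + 1 + 0 + 0 + 1 + 1 = 3 ≡ 1 (mod 2).
  s_4 = 1 + 0 + 0 + 1 + 0 + 0 + 0 + 1 = 3 ≡ 1 (mod 2).
s = (1, 0, 1, 1)^T — this equals column 11 of H (binary 1011), so error is at position 11.
Correct: flip bit 11 of r = 100100110000011 to get c = 100100110010011.


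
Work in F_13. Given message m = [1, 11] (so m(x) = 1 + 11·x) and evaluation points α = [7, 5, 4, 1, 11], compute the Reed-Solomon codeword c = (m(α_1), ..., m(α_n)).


c = [0, 4, 6, 12, 5]

Message polynomial: m(x) = 1 + 11·x (mod 13).
For each evaluation point α_i, compute m(α_i) mod 13:
  α_1 = 7: Horner steps 11 → 0, so m(7) = 0.
  α_2 = 5: Horner steps 11 → 4, so m(5) = 4.
  α_3 = 4: Horner steps 11 → 6, so m(4) = 6.
  α_4 = 1: Horner steps 11 → 12, so m(1) = 12.
  α_5 = 11: Horner steps 11 → 5, so m(11) = 5.
Codeword c = [0, 4, 6, 12, 5] ∈ F_13^5.


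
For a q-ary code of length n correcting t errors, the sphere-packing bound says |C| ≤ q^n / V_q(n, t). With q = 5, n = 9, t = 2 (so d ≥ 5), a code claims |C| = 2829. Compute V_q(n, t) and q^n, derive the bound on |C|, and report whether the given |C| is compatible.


V_q(n, t) = 613, q^n = 1953125, Hamming bound = 3186, |C| = 2829 ≤ bound (satisfied).

Step 1: Compute V_q(n, t) = Σ_{j=0}^2 C(n, j) (q−1)^j.
  j = 0: C(9,0)·(4)^0 = 1·1 = 1.
  j = 1: C(9,1)·(4)^1 = 9·4 = 36.
  j = 2: C(9,2)·(4)^2 = 36·16 = 576.
  V_q(n, t) = 1 + 36 + 576 = 613.
Step 2: q^n = 5^9 = 1953125.
Step 3: Hamming bound ⌊q^n / V_q(n,t)⌋ = ⌊1953125/613⌋ = 3186.
Step 4: Compare |C| = 2829 to 3186: satisfied.
The claimed |C| lies below the Hamming bound.


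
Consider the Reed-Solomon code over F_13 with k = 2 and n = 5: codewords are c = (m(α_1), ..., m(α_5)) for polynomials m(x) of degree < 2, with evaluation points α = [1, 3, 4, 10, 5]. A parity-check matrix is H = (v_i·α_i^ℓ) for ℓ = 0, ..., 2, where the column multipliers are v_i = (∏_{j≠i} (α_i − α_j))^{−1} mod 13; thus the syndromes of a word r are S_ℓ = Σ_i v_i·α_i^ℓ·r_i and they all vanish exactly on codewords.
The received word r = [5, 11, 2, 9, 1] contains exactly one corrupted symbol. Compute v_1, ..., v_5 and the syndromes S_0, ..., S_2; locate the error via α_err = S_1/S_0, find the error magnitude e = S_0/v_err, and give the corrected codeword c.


S = (9, 1, 3), error at position 2, error magnitude e = 8, c = [5, 3, 2, 9, 1].

Step 1: column multipliers v_i = (∏_{j≠i}(α_i − α_j))^{−1} mod 13.
  i = 1 (α = 1): (1−3)(1−4)(1−10)(1−5) = (−2)·(−3)·(−9)·(−4) = 216 ≡ 8, so v_1 = 8^{−1} = 5 (mod 13).
  i = 2 (α = 3): (3−1)(3−4)(3−10)(3−5) = 2·(−1)·(−7)·(−2) = −28 ≡ 11, so v_2 = 11^{−1} = 6 (mod 13).
  i = 3 (α = 4): (4−1)(4−3)(4−10)(4−5) = 3·1·(−6)·(−1) = 18 ≡ 5, so v_3 = 5^{−1} = 8 (mod 13).
  i = 4 (α = 10): (10−1)(10−3)(10−4)(10−5) = 9·7·6·5 = 1890 ≡ 5, so v_4 = 5^{−1} = 8 (mod 13).
  i = 5 (α = 5): (5−1)(5−3)(5−4)(5−10) = 4·2·1·(−5) = −40 ≡ 12, so v_5 = 12^{−1} = 12 (mod 13).
  v = [5, 6, 8, 8, 12].
Step 2: syndromes of r = [5, 11, 2, 9, 1] (all sums mod 13).
  S_0 = Σ v_i r_i = 5·5 + 6·11 + 8·2 + 8·9 + 12·1 = 191 ≡ 9.
  S_1 = Σ v_i α_i r_i = 5·1·5 + 6·3·11 + 8·4·2 + 8·10·9 + 12·5·1 = 1067 ≡ 1.
  α_i^2 mod 13 = [1, 9, 3, 9, 12].
  S_2 = Σ v_i α_i^2 r_i = 5·1·5 + 6·9·11 + 8·3·2 + 8·9·9 + 12·12·1 = 1459 ≡ 3.
  S = (9, 1, 3) ≠ 0, so r is not a codeword (an error is present).
Step 3: locate the error. For a single error e at position i, S_ℓ = v_i·e·α_i^ℓ, so α_err = S_1/S_0.
  S_0^{−1} = 9^{−1} = 3 (mod 13), so α_err = 1·3 = 3 ≡ 3 = α_2. Error position i = 2.
  Consistency check: S_2/S_1 = 3·1 = 3 ≡ 3 = α_err ✓ (single-error assumption holds).
Step 4: error magnitude e = S_0/v_2 = S_0·∏_{j≠2}(α_2 − α_j) = 9·11 = 99 ≡ 8 (mod 13).
Step 5: correct position 2: c_2 = r_2 − e = 11 − 8 ≡ 3 (mod 13). Hence c = [5, 3, 2, 9, 1].
  Check: interpolating c through the α_i gives m(x) = 6 + 12·x (degree < 2) with m(α_i) = c_i for every i, so c is indeed a codeword.


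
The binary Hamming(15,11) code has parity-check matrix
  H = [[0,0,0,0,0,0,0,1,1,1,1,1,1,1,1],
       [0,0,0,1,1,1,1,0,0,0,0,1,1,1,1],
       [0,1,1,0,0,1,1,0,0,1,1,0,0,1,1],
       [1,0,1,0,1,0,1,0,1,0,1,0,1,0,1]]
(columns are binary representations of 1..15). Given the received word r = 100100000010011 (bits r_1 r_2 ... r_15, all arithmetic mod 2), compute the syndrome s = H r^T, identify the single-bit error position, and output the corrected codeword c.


s = (1, 1, 1, 1)^T, error position = 15, corrected codeword c = 100100000010010

Compute s = H r^T mod 2 one row at a time:
  s_1 = 0 + 0 + 0 + 1 + 0 + 0 + 1 + 1 = 3 ≡ 1 (mod 2).
  s_2 = 1 + 0 + 0 + 0 + 0 + 0 + 1 + 1 = 3 ≡ 1 (mod 2).
  s_3 = 0 + 0 + 0 + 0 + 0 + 1 + 1 + 1 = 3 ≡ 1 (mod 2).
  s_4 = 1 + 0 + 0 + 0 + 0 + 1 + 0 + 1 = 3 ≡ 1 (mod 2).
s = (1, 1, 1, 1)^T — this equals column 15 of H (binary 1111), so error is at position 15.
Correct: flip bit 15 of r = 100100000010011 to get c = 100100000010010.


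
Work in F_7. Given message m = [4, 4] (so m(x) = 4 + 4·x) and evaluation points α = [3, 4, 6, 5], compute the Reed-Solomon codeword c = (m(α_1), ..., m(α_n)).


c = [2, 6, 0, 3]

Message polynomial: m(x) = 4 + 4·x (mod 7).
For each evaluation point α_i, compute m(α_i) mod 7:
  α_1 = 3: Horner steps 4 → 2, so m(3) = 2.
  α_2 = 4: Horner steps 4 → 6, so m(4) = 6.
  α_3 = 6: Horner steps 4 → 0, so m(6) = 0.
  α_4 = 5: Horner steps 4 → 3, so m(5) = 3.
Codeword c = [2, 6, 0, 3] ∈ F_7^4.


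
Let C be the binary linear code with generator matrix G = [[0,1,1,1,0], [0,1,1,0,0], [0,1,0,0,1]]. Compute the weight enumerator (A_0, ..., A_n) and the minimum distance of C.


Weight distribution: A_0 = 1, A_1 = 1, A_2 = 3, A_3 = 3. Minimum distance d = 1.

Enumerate all 2^3 = 8 messages m ∈ F_2^3.
For each, compute codeword c = mG in F_2^5, then tally its weight.
  m = 000 → c = 00000, weight = 0.
  m = 100 → c = 01110, weight = 3.
  m = 010 → c = 01100, weight = 2.
  m = 110 → c = 00010, weight = 1.
  m = 001 → c = 01001, weight = 2.
  m = 101 → c = 00111, weight = 3.
  m = 011 → c = 00101, weight = 2.
  m = 111 → c = 01011, weight = 3.
Tally weights:
  weight 0: 1 codewords.
  weight 1: 1 codewords.
  weight 2: 3 codewords.
  weight 3: 3 codewords.
Minimum distance d = smallest w > 0 with A_w > 0 = 1.
Sanity: Σ A_w = 8 = 2^3 = 8 ✓.


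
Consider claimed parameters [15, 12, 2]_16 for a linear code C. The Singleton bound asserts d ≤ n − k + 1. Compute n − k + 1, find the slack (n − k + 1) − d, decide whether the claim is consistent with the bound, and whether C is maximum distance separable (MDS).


Singleton RHS = n − k + 1 = 4, slack = 2, bound satisfied, not MDS.

Singleton bound: d ≤ n − k + 1.
Here n = 15, k = 12, so n − k + 1 = 4.
Given d = 2, check d ≤ 4: YES.
Slack = (n − k + 1) − d = 2.
The code is NOT MDS (slack = 2 > 0).
Description: the claimed parameters are [15, 12, 2]_16; such a code would be non-MDS.


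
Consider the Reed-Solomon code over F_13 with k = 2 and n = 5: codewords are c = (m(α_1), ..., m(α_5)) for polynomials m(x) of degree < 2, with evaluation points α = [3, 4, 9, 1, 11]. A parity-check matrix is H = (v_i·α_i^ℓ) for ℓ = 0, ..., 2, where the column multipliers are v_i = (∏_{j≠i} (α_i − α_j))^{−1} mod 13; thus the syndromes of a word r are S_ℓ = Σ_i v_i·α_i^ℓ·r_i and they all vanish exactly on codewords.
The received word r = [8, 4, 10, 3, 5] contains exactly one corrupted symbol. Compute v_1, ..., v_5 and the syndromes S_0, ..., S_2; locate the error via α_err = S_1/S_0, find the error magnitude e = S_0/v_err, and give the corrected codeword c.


S = (8, 10, 6), error at position 5, error magnitude e = 3, c = [8, 4, 10, 3, 2].

Step 1: column multipliers v_i = (∏_{j≠i}(α_i − α_j))^{−1} mod 13.
  i = 1 (α = 3): (3−4)(3−9)(3−1)(3−11) = (−1)·(−6)·2·(−8) = −96 ≡ 8, so v_1 = 8^{−1} = 5 (mod 13).
  i = 2 (α = 4): (4−3)(4−9)(4−1)(4−11) = 1·(−5)·3·(−7) = 105 ≡ 1, so v_2 = 1^{−1} = 1 (mod 13).
  i = 3 (α = 9): (9−3)(9−4)(9−1)(9−11) = 6·5·8·(−2) = −480 ≡ 1, so v_3 = 1^{−1} = 1 (mod 13).
  i = 4 (α = 1): (1−3)(1−4)(1−9)(1−11) = (−2)·(−3)·(−8)·(−10) = 480 ≡ 12, so v_4 = 12^{−1} = 12 (mod 13).
  i = 5 (α = 11): (11−3)(11−4)(11−9)(11−1) = 8·7·2·10 = 1120 ≡ 2, so v_5 = 2^{−1} = 7 (mod 13).
  v = [5, 1, 1, 12, 7].
Step 2: syndromes of r = [8, 4, 10, 3, 5] (all sums mod 13).
  S_0 = Σ v_i r_i = 5·8 + 1·4 + 1·10 + 12·3 + 7·5 = 125 ≡ 8.
  S_1 = Σ v_i α_i r_i = 5·3·8 + 1·4·4 + 1·9·10 + 12·1·3 + 7·11·5 = 647 ≡ 10.
  α_i^2 mod 13 = [9, 3, 3, 1, 4].
  S_2 = Σ v_i α_i^2 r_i = 5·9·8 + 1·3·4 + 1·3·10 + 12·1·3 + 7·4·5 = 578 ≡ 6.
  S = (8, 10, 6) ≠ 0, so r is not a codeword (an error is present).
Step 3: locate the error. For a single error e at position i, S_ℓ = v_i·e·α_i^ℓ, so α_err = S_1/S_0.
  S_0^{−1} = 8^{−1} = 5 (mod 13), so α_err = 10·5 = 50 ≡ 11 = α_5. Error position i = 5.
  Consistency check: S_2/S_1 = 6·4 = 24 ≡ 11 = α_err ✓ (single-error assumption holds).
Step 4: error magnitude e = S_0/v_5 = S_0·∏_{j≠5}(α_5 − α_j) = 8·2 = 16 ≡ 3 (mod 13).
Step 5: correct position 5: c_5 = r_5 − e = 5 − 3 ≡ 2 (mod 13). Hence c = [8, 4, 10, 3, 2].
  Check: interpolating c through the α_i gives m(x) = 7 + 9·x (degree < 2) with m(α_i) = c_i for every i, so c is indeed a codeword.


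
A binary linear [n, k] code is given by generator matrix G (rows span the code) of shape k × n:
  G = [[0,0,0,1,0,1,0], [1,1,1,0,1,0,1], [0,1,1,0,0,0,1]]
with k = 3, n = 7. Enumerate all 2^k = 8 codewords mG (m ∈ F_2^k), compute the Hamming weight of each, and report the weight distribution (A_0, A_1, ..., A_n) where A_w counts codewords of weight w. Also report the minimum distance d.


Weight distribution: A_0 = 1, A_2 = 2, A_3 = 1, A_4 = 1, A_5 = 2, A_7 = 1. Minimum distance d = 2.

Enumerate all 2^3 = 8 messages m ∈ F_2^3.
For each, compute codeword c = mG in F_2^7, then tally its weight.
  m = 000 → c = 0000000, weight = 0.
  m = 100 → c = 0001010, weight = 2.
  m = 010 → c = 1110101, weight = 5.
  m = 110 → c = 1111111, weight = 7.
  m = 001 → c = 0110001, weight = 3.
  m = 101 → c = 0111011, weight = 5.
  m = 011 → c = 1000100, weight = 2.
  m = 111 → c = 1001110, weight = 4.
Tally weights:
  weight 0: 1 codewords.
  weight 2: 2 codewords.
  weight 3: 1 codewords.
  weight 4: 1 codewords.
  weight 5: 2 codewords.
  weight 7: 1 codewords.
Minimum distance d = smallest w > 0 with A_w > 0 = 2.
Sanity: Σ A_w = 8 = 2^3 = 8 ✓.


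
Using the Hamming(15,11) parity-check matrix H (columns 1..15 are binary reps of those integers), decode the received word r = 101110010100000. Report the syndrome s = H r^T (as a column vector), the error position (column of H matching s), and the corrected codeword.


s = (0, 0, 0, 1)^T, error position = 1, corrected codeword c = 001110010100000

Compute s = H r^T mod 2 one row at a time:
  s_1 = 1 + 0 + 1 + 0 + 0 + 0 + 0 + 0 = 2 ≡ 0 (mod 2).
  s_2 = 1 + 1 + 0 + 0 + 0 + 0 + 0 + 0 = 2 ≡ 0 (mod 2).
  s_3 = 0 + 1 + 0 + 0 + 1 + 0 + 0 + 0 = 2 ≡ 0 (mod 2).
  s_4 = 1 + 1 + 1 + 0 + 0 + 0 + 0 + 0 = 3 ≡ 1 (mod 2).
s = (0, 0, 0, 1)^T — this equals column 1 of H (binary 0001), so error is at position 1.
Correct: flip bit 1 of r = 101110010100000 to get c = 001110010100000.


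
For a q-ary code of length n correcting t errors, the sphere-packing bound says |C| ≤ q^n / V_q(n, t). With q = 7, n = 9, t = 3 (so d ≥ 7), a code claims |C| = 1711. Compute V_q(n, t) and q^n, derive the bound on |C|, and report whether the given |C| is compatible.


V_q(n, t) = 19495, q^n = 40353607, Hamming bound = 2069, |C| = 1711 ≤ bound (satisfied).

Step 1: Compute V_q(n, t) = Σ_{j=0}^3 C(n, j) (q−1)^j.
  j = 0: C(9,0)·(6)^0 = 1·1 = 1.
  j = 1: C(9,1)·(6)^1 = 9·6 = 54.
  j = 2: C(9,2)·(6)^2 = 36·36 = 1296.
  j = 3: C(9,3)·(6)^3 = 84·216 = 18144.
  V_q(n, t) = 1 + 54 + 1296 + 18144 = 19495.
Step 2: q^n = 7^9 = 40353607.
Step 3: Hamming bound ⌊q^n / V_q(n,t)⌋ = ⌊40353607/19495⌋ = 2069.
Step 4: Compare |C| = 1711 to 2069: satisfied.
The claimed |C| lies below the Hamming bound.


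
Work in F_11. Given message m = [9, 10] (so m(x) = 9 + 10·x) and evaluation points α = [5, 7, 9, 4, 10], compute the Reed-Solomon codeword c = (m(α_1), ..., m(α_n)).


c = [4, 2, 0, 5, 10]

Message polynomial: m(x) = 9 + 10·x (mod 11).
For each evaluation point α_i, compute m(α_i) mod 11:
  α_1 = 5: Horner steps 10 → 4, so m(5) = 4.
  α_2 = 7: Horner steps 10 → 2, so m(7) = 2.
  α_3 = 9: Horner steps 10 → 0, so m(9) = 0.
  α_4 = 4: Horner steps 10 → 5, so m(4) = 5.
  α_5 = 10: Horner steps 10 → 10, so m(10) = 10.
Codeword c = [4, 2, 0, 5, 10] ∈ F_11^5.


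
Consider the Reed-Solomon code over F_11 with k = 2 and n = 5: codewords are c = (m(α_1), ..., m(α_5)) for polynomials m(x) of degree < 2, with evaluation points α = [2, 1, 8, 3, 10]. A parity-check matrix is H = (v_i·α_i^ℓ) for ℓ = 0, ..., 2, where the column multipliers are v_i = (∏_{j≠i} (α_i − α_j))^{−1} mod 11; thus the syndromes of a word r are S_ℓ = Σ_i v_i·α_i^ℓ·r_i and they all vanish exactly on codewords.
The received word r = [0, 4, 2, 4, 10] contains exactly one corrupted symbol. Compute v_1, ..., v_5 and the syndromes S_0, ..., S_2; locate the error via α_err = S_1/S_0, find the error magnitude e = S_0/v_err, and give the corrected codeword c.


S = (6, 6, 6), error at position 2, error magnitude e = 8, c = [0, 7, 2, 4, 10].

Step 1: column multipliers v_i = (∏_{j≠i}(α_i − α_j))^{−1} mod 11.
  i = 1 (α = 2): (2−1)(2−8)(2−3)(2−10) = 1·(−6)·(−1)·(−8) = −48 ≡ 7, so v_1 = 7^{−1} = 8 (mod 11).
  i = 2 (α = 1): (1−2)(1−8)(1−3)(1−10) = (−1)·(−7)·(−2)·(−9) = 126 ≡ 5, so v_2 = 5^{−1} = 9 (mod 11).
  i = 3 (α = 8): (8−2)(8−1)(8−3)(8−10) = 6·7·5·(−2) = −420 ≡ 9, so v_3 = 9^{−1} = 5 (mod 11).
  i = 4 (α = 3): (3−2)(3−1)(3−8)(3−10) = 1·2·(−5)·(−7) = 70 ≡ 4, so v_4 = 4^{−1} = 3 (mod 11).
  i = 5 (α = 10): (10−2)(10−1)(10−8)(10−3) = 8·9·2·7 = 1008 ≡ 7, so v_5 = 7^{−1} = 8 (mod 11).
  v = [8, 9, 5, 3, 8].
Step 2: syndromes of r = [0, 4, 2, 4, 10] (all sums mod 11).
  S_0 = Σ v_i r_i = 8·0 + 9·4 + 5·2 + 3·4 + 8·10 = 138 ≡ 6.
  S_1 = Σ v_i α_i r_i = 8·2·0 + 9·1·4 + 5·8·2 + 3·3·4 + 8·10·10 = 952 ≡ 6.
  α_i^2 mod 11 = [4, 1, 9, 9, 1].
  S_2 = Σ v_i α_i^2 r_i = 8·4·0 + 9·1·4 + 5·9·2 + 3·9·4 + 8·1·10 = 314 ≡ 6.
  S = (6, 6, 6) ≠ 0, so r is not a codeword (an error is present).
Step 3: locate the error. For a single error e at position i, S_ℓ = v_i·e·α_i^ℓ, so α_err = S_1/S_0.
  S_0^{−1} = 6^{−1} = 2 (mod 11), so α_err = 6·2 = 12 ≡ 1 = α_2. Error position i = 2.
  Consistency check: S_2/S_1 = 6·2 = 12 ≡ 1 = α_err ✓ (single-error assumption holds).
Step 4: error magnitude e = S_0/v_2 = S_0·∏_{j≠2}(α_2 − α_j) = 6·5 = 30 ≡ 8 (mod 11).
Step 5: correct position 2: c_2 = r_2 − e = 4 − 8 ≡ 7 (mod 11). Hence c = [0, 7, 2, 4, 10].
  Check: interpolating c through the α_i gives m(x) = 3 + 4·x (degree < 2) with m(α_i) = c_i for every i, so c is indeed a codeword.


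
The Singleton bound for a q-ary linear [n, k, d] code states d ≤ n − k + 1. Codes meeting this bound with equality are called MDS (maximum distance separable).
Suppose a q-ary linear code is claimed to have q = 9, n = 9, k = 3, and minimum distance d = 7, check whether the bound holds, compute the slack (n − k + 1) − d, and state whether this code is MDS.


Singleton RHS = n − k + 1 = 7, slack = 0, bound satisfied, MDS.

Singleton bound: d ≤ n − k + 1.
Here n = 9, k = 3, so n − k + 1 = 7.
Given d = 7, check d ≤ 7: YES.
Slack = (n − k + 1) − d = 0.
The code is MDS (slack = 0).
Description: the claimed parameters are [9, 3, 7]_9; such a code would be MDS (meets Singleton bound).


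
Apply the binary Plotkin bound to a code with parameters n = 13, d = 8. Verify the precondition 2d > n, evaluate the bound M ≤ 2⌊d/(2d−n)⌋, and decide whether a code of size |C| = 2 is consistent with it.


Plotkin bound M ≤ 4; given |C| = 2 ≤ bound (satisfied).

Check applicability: 2d = 16, n = 13.
2d − n = 3 > 0, so Plotkin applies.
Compute d/(2d−n) = 8/3 ≈ 2.6667.
⌊d/(2d−n)⌋ = 2.
Plotkin bound: M ≤ 2·2 = 4.
Given |C| = 2, check: satisfied.
This |C| is below the Plotkin bound.


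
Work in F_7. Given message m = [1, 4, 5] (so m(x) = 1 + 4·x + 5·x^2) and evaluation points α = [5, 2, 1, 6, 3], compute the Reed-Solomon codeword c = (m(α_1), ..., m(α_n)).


c = [6, 1, 3, 2, 2]

Message polynomial: m(x) = 1 + 4·x + 5·x^2 (mod 7).
For each evaluation point α_i, compute m(α_i) mod 7:
  α_1 = 5: Horner steps 5 → 1 → 6, so m(5) = 6.
  α_2 = 2: Horner steps 5 → 0 → 1, so m(2) = 1.
  α_3 = 1: Horner steps 5 → 2 → 3, so m(1) = 3.
  α_4 = 6: Horner steps 5 → 6 → 2, so m(6) = 2.
  α_5 = 3: Horner steps 5 → 5 → 2, so m(3) = 2.
Codeword c = [6, 1, 3, 2, 2] ∈ F_7^5.


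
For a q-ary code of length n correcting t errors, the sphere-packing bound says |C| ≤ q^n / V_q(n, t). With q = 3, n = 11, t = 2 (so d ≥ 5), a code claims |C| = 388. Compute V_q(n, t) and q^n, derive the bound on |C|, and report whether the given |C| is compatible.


V_q(n, t) = 243, q^n = 177147, Hamming bound = 729, |C| = 388 ≤ bound (satisfied).

Step 1: Compute V_q(n, t) = Σ_{j=0}^2 C(n, j) (q−1)^j.
  j = 0: C(11,0)·(2)^0 = 1·1 = 1.
  j = 1: C(11,1)·(2)^1 = 11·2 = 22.
  j = 2: C(11,2)·(2)^2 = 55·4 = 220.
  V_q(n, t) = 1 + 22 + 220 = 243.
Step 2: q^n = 3^11 = 177147.
Step 3: Hamming bound ⌊q^n / V_q(n,t)⌋ = ⌊177147/243⌋ = 729.
Step 4: Compare |C| = 388 to 729: satisfied.
The claimed |C| lies below the Hamming bound.


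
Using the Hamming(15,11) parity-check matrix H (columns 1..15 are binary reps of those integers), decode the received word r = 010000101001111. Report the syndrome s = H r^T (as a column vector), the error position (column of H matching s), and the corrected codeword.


s = (1, 1, 0, 0)^T, error position = 12, corrected codeword c = 010000101000111

Compute s = H r^T mod 2 one row at a time:
  s_1 = 0 + 1 + 0 + 0 + 1 + 1 + 1 + 1 = 5 ≡ 1 (mod 2).
  s_2 = 0 + 0 + 0 + 1 + 1 + 1 + 1 + 1 = 5 ≡ 1 (mod 2).
  s_3 = 1 + 0 + 0 + 1 + 0 + 0 + 1 + 1 = 4 ≡ 0 (mod 2).
  s_4 = 0 + 0 + 0 + 1 + 1 + 0 + 1 + 1 = 4 ≡ 0 (mod 2).
s = (1, 1, 0, 0)^T — this equals column 12 of H (binary 1100), so error is at position 12.
Correct: flip bit 12 of r = 010000101001111 to get c = 010000101000111.


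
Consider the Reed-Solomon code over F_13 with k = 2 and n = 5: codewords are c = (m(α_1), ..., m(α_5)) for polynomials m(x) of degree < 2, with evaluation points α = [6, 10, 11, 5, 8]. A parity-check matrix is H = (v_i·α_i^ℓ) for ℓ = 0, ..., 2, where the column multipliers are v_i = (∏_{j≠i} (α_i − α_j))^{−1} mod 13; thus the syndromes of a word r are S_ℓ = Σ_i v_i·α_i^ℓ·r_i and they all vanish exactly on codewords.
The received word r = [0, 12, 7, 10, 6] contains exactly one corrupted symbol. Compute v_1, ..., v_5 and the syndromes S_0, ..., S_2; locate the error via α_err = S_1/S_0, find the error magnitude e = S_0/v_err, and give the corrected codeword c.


S = (8, 10, 6), error at position 3, error magnitude e = 5, c = [0, 12, 2, 10, 6].

Step 1: column multipliers v_i = (∏_{j≠i}(α_i − α_j))^{−1} mod 13.
  i = 1 (α = 6): (6−10)(6−11)(6−5)(6−8) = (−4)·(−5)·1·(−2) = −40 ≡ 12, so v_1 = 12^{−1} = 12 (mod 13).
  i = 2 (α = 10): (10−6)(10−11)(10−5)(10−8) = 4·(−1)·5·2 = −40 ≡ 12, so v_2 = 12^{−1} = 12 (mod 13).
  i = 3 (α = 11): (11−6)(11−10)(11−5)(11−8) = 5·1·6·3 = 90 ≡ 12, so v_3 = 12^{−1} = 12 (mod 13).
  i = 4 (α = 5): (5−6)(5−10)(5−11)(5−8) = (−1)·(−5)·(−6)·(−3) = 90 ≡ 12, so v_4 = 12^{−1} = 12 (mod 13).
  i = 5 (α = 8): (8−6)(8−10)(8−11)(8−5) = 2·(−2)·(−3)·3 = 36 ≡ 10, so v_5 = 10^{−1} = 4 (mod 13).
  v = [12, 12, 12, 12, 4].
Step 2: syndromes of r = [0, 12, 7, 10, 6] (all sums mod 13).
  S_0 = Σ v_i r_i = 12·0 + 12·12 + 12·7 + 12·10 + 4·6 = 372 ≡ 8.
  S_1 = Σ v_i α_i r_i = 12·6·0 + 12·10·12 + 12·11·7 + 12·5·10 + 4·8·6 = 3156 ≡ 10.
  α_i^2 mod 13 = [10, 9, 4, 12, 12].
  S_2 = Σ v_i α_i^2 r_i = 12·10·0 + 12·9·12 + 12·4·7 + 12·12·10 + 4·12·6 = 3360 ≡ 6.
  S = (8, 10, 6) ≠ 0, so r is not a codeword (an error is present).
Step 3: locate the error. For a single error e at position i, S_ℓ = v_i·e·α_i^ℓ, so α_err = S_1/S_0.
  S_0^{−1} = 8^{−1} = 5 (mod 13), so α_err = 10·5 = 50 ≡ 11 = α_3. Error position i = 3.
  Consistency check: S_2/S_1 = 6·4 = 24 ≡ 11 = α_err ✓ (single-error assumption holds).
Step 4: error magnitude e = S_0/v_3 = S_0·∏_{j≠3}(α_3 − α_j) = 8·12 = 96 ≡ 5 (mod 13).
Step 5: correct position 3: c_3 = r_3 − e = 7 − 5 ≡ 2 (mod 13). Hence c = [0, 12, 2, 10, 6].
  Check: interpolating c through the α_i gives m(x) = 8 + 3·x (degree < 2) with m(α_i) = c_i for every i, so c is indeed a codeword.


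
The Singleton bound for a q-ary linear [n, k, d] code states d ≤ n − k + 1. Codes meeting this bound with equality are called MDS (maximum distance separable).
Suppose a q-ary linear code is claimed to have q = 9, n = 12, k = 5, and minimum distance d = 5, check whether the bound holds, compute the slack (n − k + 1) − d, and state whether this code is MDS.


Singleton RHS = n − k + 1 = 8, slack = 3, bound satisfied, not MDS.

Singleton bound: d ≤ n − k + 1.
Here n = 12, k = 5, so n − k + 1 = 8.
Given d = 5, check d ≤ 8: YES.
Slack = (n − k + 1) − d = 3.
The code is NOT MDS (slack = 3 > 0).
Description: the claimed parameters are [12, 5, 5]_9; such a code would be non-MDS.


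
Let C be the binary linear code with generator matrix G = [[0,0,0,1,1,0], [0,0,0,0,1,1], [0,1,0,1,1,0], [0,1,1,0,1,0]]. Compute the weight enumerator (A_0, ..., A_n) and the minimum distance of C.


Weight distribution: A_0 = 1, A_1 = 1, A_2 = 6, A_3 = 6, A_4 = 1, A_5 = 1. Minimum distance d = 1.

Enumerate all 2^4 = 16 messages m ∈ F_2^4.
For each, compute codeword c = mG in F_2^6, then tally its weight.
  m = 0000 → c = 000000, weight = 0.
  m = 1000 → c = 000110, weight = 2.
  m = 0100 → c = 000011, weight = 2.
  m = 1100 → c = 000101, weight = 2.
  m = 0010 → c = 010110, weight = 3.
  m = 1010 → c = 010000, weight = 1.
  m = 0110 → c = 010101, weight = 3.
  m = 1110 → c = 010011, weight = 3.
  m = 0001 → c = 011010, weight = 3.
  m = 1001 → c = 011100, weight = 3.
  m = 0101 → c = 011001, weight = 3.
  m = 1101 → c = 011111, weight = 5.
  m = 0011 → c = 001100, weight = 2.
  m = 1011 → c = 001010, weight = 2.
  m = 0111 → c = 001111, weight = 4.
  m = 1111 → c = 001001, weight = 2.
Tally weights:
  weight 0: 1 codewords.
  weight 1: 1 codewords.
  weight 2: 6 codewords.
  weight 3: 6 codewords.
  weight 4: 1 codewords.
  weight 5: 1 codewords.
Minimum distance d = smallest w > 0 with A_w > 0 = 1.
Sanity: Σ A_w = 16 = 2^4 = 16 ✓.


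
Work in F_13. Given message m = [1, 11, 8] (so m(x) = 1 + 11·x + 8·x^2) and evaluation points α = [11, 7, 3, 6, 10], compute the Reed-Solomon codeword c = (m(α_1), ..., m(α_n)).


c = [11, 2, 2, 4, 1]

Message polynomial: m(x) = 1 + 11·x + 8·x^2 (mod 13).
For each evaluation point α_i, compute m(α_i) mod 13:
  α_1 = 11: Horner steps 8 → 8 → 11, so m(11) = 11.
  α_2 = 7: Horner steps 8 → 2 → 2, so m(7) = 2.
  α_3 = 3: Horner steps 8 → 9 → 2, so m(3) = 2.
  α_4 = 6: Horner steps 8 → 7 → 4, so m(6) = 4.
  α_5 = 10: Horner steps 8 → 0 → 1, so m(10) = 1.
Codeword c = [11, 2, 2, 4, 1] ∈ F_13^5.


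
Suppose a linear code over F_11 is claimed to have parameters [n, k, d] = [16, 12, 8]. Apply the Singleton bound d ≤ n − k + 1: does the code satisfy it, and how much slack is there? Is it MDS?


Singleton RHS = n − k + 1 = 5, slack = -3, bound violated (no such code; not MDS).

Singleton bound: d ≤ n − k + 1.
Here n = 16, k = 12, so n − k + 1 = 5.
Given d = 8, check d ≤ 5: NO.
Slack = (n − k + 1) − d = -3.
The slack is negative: d = 8 exceeds n − k + 1 = 5 by 3, so the Singleton bound is violated and no linear [16, 12, 8]_11 code can exist. In particular it is not MDS (MDS requires d = n − k + 1 exactly).
Description: the claimed parameters are [16, 12, 8]_11; such a code would be impossible (violates the Singleton bound).


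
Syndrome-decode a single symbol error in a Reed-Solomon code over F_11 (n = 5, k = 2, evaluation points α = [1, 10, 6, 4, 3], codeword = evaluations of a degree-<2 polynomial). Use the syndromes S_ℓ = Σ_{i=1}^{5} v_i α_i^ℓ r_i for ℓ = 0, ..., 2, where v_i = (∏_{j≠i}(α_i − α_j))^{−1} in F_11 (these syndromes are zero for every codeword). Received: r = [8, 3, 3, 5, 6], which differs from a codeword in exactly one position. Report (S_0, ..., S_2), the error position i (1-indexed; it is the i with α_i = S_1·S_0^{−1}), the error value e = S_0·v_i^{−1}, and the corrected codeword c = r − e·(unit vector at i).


S = (3, 8, 3), error at position 2, error magnitude e = 4, c = [8, 10, 3, 5, 6].

Step 1: column multipliers v_i = (∏_{j≠i}(α_i − α_j))^{−1} mod 11.
  i = 1 (α = 1): (1−10)(1−6)(1−4)(1−3) = (−9)·(−5)·(−3)·(−2) = 270 ≡ 6, so v_1 = 6^{−1} = 2 (mod 11).
  i = 2 (α = 10): (10−1)(10−6)(10−4)(10−3) = 9·4·6·7 = 1512 ≡ 5, so v_2 = 5^{−1} = 9 (mod 11).
  i = 3 (α = 6): (6−1)(6−10)(6−4)(6−3) = 5·(−4)·2·3 = −120 ≡ 1, so v_3 = 1^{−1} = 1 (mod 11).
  i = 4 (α = 4): (4−1)(4−10)(4−6)(4−3) = 3·(−6)·(−2)·1 = 36 ≡ 3, so v_4 = 3^{−1} = 4 (mod 11).
  i = 5 (α = 3): (3−1)(3−10)(3−6)(3−4) = 2·(−7)·(−3)·(−1) = −42 ≡ 2, so v_5 = 2^{−1} = 6 (mod 11).
  v = [2, 9, 1, 4, 6].
Step 2: syndromes of r = [8, 3, 3, 5, 6] (all sums mod 11).
  S_0 = Σ v_i r_i = 2·8 + 9·3 + 1·3 + 4·5 + 6·6 = 102 ≡ 3.
  S_1 = Σ v_i α_i r_i = 2·1·8 + 9·10·3 + 1·6·3 + 4·4·5 + 6·3·6 = 492 ≡ 8.
  α_i^2 mod 11 = [1, 1, 3, 5, 9].
  S_2 = Σ v_i α_i^2 r_i = 2·1·8 + 9·1·3 + 1·3·3 + 4·5·5 + 6·9·6 = 476 ≡ 3.
  S = (3, 8, 3) ≠ 0, so r is not a codeword (an error is present).
Step 3: locate the error. For a single error e at position i, S_ℓ = v_i·e·α_i^ℓ, so α_err = S_1/S_0.
  S_0^{−1} = 3^{−1} = 4 (mod 11), so α_err = 8·4 = 32 ≡ 10 = α_2. Error position i = 2.
  Consistency check: S_2/S_1 = 3·7 = 21 ≡ 10 = α_err ✓ (single-error assumption holds).
Step 4: error magnitude e = S_0/v_2 = S_0·∏_{j≠2}(α_2 − α_j) = 3·5 = 15 ≡ 4 (mod 11).
Step 5: correct position 2: c_2 = r_2 − e = 3 − 4 ≡ 10 (mod 11). Hence c = [8, 10, 3, 5, 6].
  Check: interpolating c through the α_i gives m(x) = 9 + 10·x (degree < 2) with m(α_i) = c_i for every i, so c is indeed a codeword.
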